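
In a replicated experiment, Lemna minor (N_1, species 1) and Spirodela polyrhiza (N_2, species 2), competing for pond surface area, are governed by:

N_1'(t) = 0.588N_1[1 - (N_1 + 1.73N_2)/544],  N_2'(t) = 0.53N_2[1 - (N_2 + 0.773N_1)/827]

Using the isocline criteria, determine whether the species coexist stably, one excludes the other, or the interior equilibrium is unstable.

Compare the nullcline intercepts: K1/α12 = 544/1.73 = 314 < K2 = 827; K2/α21 = 827/0.773 = 1070 > K1 = 544.
Since the inequalities point opposite ways, species 2 can invade but species 1 cannot.

species 2 excludes species 1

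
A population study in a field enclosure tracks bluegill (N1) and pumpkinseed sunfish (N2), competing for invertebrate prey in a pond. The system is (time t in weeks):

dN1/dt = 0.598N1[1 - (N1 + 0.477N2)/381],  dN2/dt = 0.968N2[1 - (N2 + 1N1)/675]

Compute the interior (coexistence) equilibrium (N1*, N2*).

N1* ≈ 113, N2* ≈ 562

Setting both brackets to zero gives the nullclines N1 + 0.477N2 = 381 and 1N1 + N2 = 675.
Substituting N2 = 675 - 1N1 into the first: N1(1 - 0.477·1) = 381 - 0.477·675.
So N1* = 59/0.523 = 113, and then N2* = 675 - 1·113 = 562.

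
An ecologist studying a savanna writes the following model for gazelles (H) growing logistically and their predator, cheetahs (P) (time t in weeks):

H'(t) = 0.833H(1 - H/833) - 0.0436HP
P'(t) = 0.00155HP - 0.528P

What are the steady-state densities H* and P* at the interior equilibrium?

From dP/dt = 0 with P > 0: 0.00155H* = 0.528, so H* = 341.
Substitute into dH/dt = 0: 0.833(1 - 341/833) = 0.0436P*.
The bracket is 0.591, giving P* = 0.492/0.0436 = 11.3.

H* ≈ 341, P* ≈ 11.3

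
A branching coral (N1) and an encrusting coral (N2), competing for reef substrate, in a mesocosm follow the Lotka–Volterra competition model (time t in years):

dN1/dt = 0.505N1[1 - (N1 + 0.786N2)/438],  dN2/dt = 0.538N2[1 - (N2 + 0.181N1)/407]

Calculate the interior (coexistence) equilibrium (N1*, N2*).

N1* ≈ 138, N2* ≈ 382

Setting both brackets to zero gives the nullclines N1 + 0.786N2 = 438 and 0.181N1 + N2 = 407.
Substituting N2 = 407 - 0.181N1 into the first: N1(1 - 0.786·0.181) = 438 - 0.786·407.
So N1* = 118/0.858 = 138, and then N2* = 407 - 0.181·138 = 382.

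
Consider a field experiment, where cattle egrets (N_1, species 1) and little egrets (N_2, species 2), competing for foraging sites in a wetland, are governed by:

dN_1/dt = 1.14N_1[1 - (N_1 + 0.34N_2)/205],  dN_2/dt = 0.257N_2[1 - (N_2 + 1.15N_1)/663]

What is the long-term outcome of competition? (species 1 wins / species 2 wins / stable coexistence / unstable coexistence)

species 2 excludes species 1

Compare the nullcline intercepts: K1/α12 = 205/0.34 = 603 < K2 = 663; K2/α21 = 663/1.15 = 577 > K1 = 205.
Since the inequalities point opposite ways, species 2 can invade but species 1 cannot.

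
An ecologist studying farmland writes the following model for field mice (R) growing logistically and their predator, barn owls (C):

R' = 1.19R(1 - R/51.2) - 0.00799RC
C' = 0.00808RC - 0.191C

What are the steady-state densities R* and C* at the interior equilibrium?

From dC/dt = 0 with C > 0: 0.00808R* = 0.191, so R* = 23.6.
Substitute into dR/dt = 0: 1.19(1 - 23.6/51.2) = 0.00799C*.
The bracket is 0.538, giving C* = 0.641/0.00799 = 80.2.

R* ≈ 23.6, C* ≈ 80.2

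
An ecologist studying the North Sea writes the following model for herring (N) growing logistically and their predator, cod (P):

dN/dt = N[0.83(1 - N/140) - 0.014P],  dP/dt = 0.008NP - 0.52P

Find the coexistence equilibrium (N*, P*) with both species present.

From dP/dt = 0 with P > 0: 0.008N* = 0.52, so N* = 65.
Substitute into dN/dt = 0: 0.83(1 - 65/140) = 0.014P*.
The bracket is 0.536, giving P* = 0.445/0.014 = 31.8.

N* ≈ 65, P* ≈ 31.8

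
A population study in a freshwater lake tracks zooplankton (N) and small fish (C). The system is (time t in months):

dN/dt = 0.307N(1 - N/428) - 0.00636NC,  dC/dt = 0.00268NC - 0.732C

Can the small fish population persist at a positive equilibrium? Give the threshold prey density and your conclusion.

Threshold N = 273; K > 273, so yes, the predator persists.

The predator equation gives dC/dt > 0 only when N > 0.732/0.00268 = 273.
Without the predator, N → K = 428. Since 428 > 273, the predator can invade and persist.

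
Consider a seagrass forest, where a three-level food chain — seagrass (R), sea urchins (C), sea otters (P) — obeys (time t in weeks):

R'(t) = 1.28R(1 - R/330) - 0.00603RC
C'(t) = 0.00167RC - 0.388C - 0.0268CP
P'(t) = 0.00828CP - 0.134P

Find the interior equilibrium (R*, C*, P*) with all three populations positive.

R* ≈ 305, C* ≈ 16.2, P* ≈ 4.52

From dP/dt = 0: 0.00828C* = 0.134, so C* = 16.2.
From dR/dt = 0: 1.28(1 - R*/330) = 0.00603·16.2, giving R* = 330·(1 - 0.0762) = 305.
From dC/dt = 0: 0.00167·305 - 0.388 = 0.0268P*, so P* = 0.121/0.0268 = 4.52.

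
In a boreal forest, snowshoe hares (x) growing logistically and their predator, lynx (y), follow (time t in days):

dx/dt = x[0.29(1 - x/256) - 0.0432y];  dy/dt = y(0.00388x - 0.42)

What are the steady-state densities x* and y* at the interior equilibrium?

x* ≈ 108, y* ≈ 3.87

From dy/dt = 0 with y > 0: 0.00388x* = 0.42, so x* = 108.
Substitute into dx/dt = 0: 0.29(1 - 108/256) = 0.0432y*.
The bracket is 0.577, giving y* = 0.167/0.0432 = 3.87.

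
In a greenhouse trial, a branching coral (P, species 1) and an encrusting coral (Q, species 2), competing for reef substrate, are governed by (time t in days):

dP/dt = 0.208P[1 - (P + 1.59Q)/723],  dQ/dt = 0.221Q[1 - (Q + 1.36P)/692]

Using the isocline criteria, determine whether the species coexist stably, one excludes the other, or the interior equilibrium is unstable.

Compare the nullcline intercepts: K1/α12 = 723/1.59 = 455 < K2 = 692; K2/α21 = 692/1.36 = 509 < K1 = 723.
Since both are reversed, neither can invade when rare; the interior point is a saddle.

unstable coexistence (outcome depends on initial conditions)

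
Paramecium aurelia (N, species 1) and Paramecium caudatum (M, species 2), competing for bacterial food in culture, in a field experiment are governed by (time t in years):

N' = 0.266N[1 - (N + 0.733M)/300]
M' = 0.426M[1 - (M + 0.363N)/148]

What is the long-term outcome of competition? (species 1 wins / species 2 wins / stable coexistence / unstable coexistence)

stable coexistence

Compare the nullcline intercepts: K1/α12 = 300/0.733 = 409 > K2 = 148; K2/α21 = 148/0.363 = 408 > K1 = 300.
Since both inequalities hold, each species can invade when rare, so the interior equilibrium is stable.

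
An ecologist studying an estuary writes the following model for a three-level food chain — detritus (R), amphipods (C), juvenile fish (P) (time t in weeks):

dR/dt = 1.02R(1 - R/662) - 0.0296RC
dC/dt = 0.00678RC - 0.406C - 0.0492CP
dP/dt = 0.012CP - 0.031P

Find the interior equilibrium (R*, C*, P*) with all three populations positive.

From dP/dt = 0: 0.012C* = 0.031, so C* = 2.58.
From dR/dt = 0: 1.02(1 - R*/662) = 0.0296·2.58, giving R* = 662·(1 - 0.075) = 612.
From dC/dt = 0: 0.00678·612 - 0.406 = 0.0492P*, so P* = 3.75/0.0492 = 76.1.

R* ≈ 612, C* ≈ 2.58, P* ≈ 76.1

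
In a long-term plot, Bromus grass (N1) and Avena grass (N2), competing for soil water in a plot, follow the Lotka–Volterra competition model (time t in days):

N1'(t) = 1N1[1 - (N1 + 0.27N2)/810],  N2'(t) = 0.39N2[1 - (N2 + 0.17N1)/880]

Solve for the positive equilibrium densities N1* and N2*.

Setting both brackets to zero gives the nullclines N1 + 0.27N2 = 810 and 0.17N1 + N2 = 880.
Substituting N2 = 880 - 0.17N1 into the first: N1(1 - 0.27·0.17) = 810 - 0.27·880.
So N1* = 572/0.954 = 600, and then N2* = 880 - 0.17·600 = 778.

N1* ≈ 600, N2* ≈ 778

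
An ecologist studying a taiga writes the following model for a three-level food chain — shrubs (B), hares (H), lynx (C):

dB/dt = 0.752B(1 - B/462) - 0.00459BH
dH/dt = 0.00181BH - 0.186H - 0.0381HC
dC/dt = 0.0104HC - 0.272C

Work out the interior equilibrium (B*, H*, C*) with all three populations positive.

B* ≈ 388, H* ≈ 26.2, C* ≈ 13.6

From dC/dt = 0: 0.0104H* = 0.272, so H* = 26.2.
From dB/dt = 0: 0.752(1 - B*/462) = 0.00459·26.2, giving B* = 462·(1 - 0.16) = 388.
From dH/dt = 0: 0.00181·388 - 0.186 = 0.0381C*, so C* = 0.517/0.0381 = 13.6.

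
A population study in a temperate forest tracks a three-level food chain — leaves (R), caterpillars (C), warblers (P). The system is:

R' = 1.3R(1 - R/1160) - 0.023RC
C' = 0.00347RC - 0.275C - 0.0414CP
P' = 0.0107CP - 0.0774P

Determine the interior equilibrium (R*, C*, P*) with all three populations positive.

R* ≈ 1010, C* ≈ 7.23, P* ≈ 78.1

From dP/dt = 0: 0.0107C* = 0.0774, so C* = 7.23.
From dR/dt = 0: 1.3(1 - R*/1160) = 0.023·7.23, giving R* = 1160·(1 - 0.128) = 1010.
From dC/dt = 0: 0.00347·1010 - 0.275 = 0.0414P*, so P* = 3.24/0.0414 = 78.1.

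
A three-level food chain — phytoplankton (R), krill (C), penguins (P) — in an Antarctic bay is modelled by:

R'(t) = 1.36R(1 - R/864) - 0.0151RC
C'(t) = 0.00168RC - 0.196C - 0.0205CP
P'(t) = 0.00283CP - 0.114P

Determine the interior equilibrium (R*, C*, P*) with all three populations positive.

R* ≈ 478, C* ≈ 40.3, P* ≈ 29.6

From dP/dt = 0: 0.00283C* = 0.114, so C* = 40.3.
From dR/dt = 0: 1.36(1 - R*/864) = 0.0151·40.3, giving R* = 864·(1 - 0.447) = 478.
From dC/dt = 0: 0.00168·478 - 0.196 = 0.0205P*, so P* = 0.606/0.0205 = 29.6.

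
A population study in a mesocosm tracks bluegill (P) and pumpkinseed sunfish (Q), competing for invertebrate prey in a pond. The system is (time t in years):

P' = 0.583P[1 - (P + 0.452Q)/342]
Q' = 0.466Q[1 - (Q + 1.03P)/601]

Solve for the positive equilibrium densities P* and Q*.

Setting both brackets to zero gives the nullclines P + 0.452Q = 342 and 1.03P + Q = 601.
Substituting Q = 601 - 1.03P into the first: P(1 - 0.452·1.03) = 342 - 0.452·601.
So P* = 70.3/0.534 = 132, and then Q* = 601 - 1.03·132 = 465.

P* ≈ 132, Q* ≈ 465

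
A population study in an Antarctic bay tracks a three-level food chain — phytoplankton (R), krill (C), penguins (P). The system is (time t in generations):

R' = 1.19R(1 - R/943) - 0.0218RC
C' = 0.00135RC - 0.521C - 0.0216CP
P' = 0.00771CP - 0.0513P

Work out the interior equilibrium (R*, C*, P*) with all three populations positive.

From dP/dt = 0: 0.00771C* = 0.0513, so C* = 6.65.
From dR/dt = 0: 1.19(1 - R*/943) = 0.0218·6.65, giving R* = 943·(1 - 0.122) = 828.
From dC/dt = 0: 0.00135·828 - 0.521 = 0.0216P*, so P* = 0.597/0.0216 = 27.6.

R* ≈ 828, C* ≈ 6.65, P* ≈ 27.6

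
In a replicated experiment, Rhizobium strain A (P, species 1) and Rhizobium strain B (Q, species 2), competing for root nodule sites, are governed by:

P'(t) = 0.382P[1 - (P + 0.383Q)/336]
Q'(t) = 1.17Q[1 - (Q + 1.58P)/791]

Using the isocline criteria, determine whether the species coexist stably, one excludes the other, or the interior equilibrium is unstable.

stable coexistence

Compare the nullcline intercepts: K1/α12 = 336/0.383 = 877 > K2 = 791; K2/α21 = 791/1.58 = 501 > K1 = 336.
Since both inequalities hold, each species can invade when rare, so the interior equilibrium is stable.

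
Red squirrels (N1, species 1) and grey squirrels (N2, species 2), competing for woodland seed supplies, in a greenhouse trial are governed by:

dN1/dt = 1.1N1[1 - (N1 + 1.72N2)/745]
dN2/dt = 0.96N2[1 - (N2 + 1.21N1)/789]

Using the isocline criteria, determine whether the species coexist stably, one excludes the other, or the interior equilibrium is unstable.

Compare the nullcline intercepts: K1/α12 = 745/1.72 = 433 < K2 = 789; K2/α21 = 789/1.21 = 652 < K1 = 745.
Since both are reversed, neither can invade when rare; the interior point is a saddle.

unstable coexistence (outcome depends on initial conditions)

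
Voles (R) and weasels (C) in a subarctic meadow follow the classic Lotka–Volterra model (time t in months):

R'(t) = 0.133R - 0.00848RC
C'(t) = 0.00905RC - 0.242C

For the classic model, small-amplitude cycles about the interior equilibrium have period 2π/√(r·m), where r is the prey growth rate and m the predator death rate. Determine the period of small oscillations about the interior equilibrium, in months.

T ≈ 35 months

Here r = 0.133 and m = 0.242, so r·m = 0.0322.
ω = √0.0322 = 0.179 per month, hence T = 2π/ω ≈ 35 months.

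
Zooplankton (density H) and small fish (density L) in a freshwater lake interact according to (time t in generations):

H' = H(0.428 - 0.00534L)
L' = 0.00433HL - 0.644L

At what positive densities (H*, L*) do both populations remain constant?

Set dL/dt = 0 with L > 0: 0.00433H - 0.644 = 0, so H* = 0.644/0.00433 = 149.
Set dH/dt = 0 with H > 0: 0.428 - 0.00534L = 0, so L* = 0.428/0.00534 = 80.1.

H* ≈ 149, L* ≈ 80.1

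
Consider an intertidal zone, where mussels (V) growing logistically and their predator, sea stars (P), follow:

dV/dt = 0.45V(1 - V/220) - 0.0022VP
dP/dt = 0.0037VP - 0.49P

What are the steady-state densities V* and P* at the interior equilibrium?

V* ≈ 132, P* ≈ 81.4

From dP/dt = 0 with P > 0: 0.0037V* = 0.49, so V* = 132.
Substitute into dV/dt = 0: 0.45(1 - 132/220) = 0.0022P*.
The bracket is 0.398, giving P* = 0.179/0.0022 = 81.4.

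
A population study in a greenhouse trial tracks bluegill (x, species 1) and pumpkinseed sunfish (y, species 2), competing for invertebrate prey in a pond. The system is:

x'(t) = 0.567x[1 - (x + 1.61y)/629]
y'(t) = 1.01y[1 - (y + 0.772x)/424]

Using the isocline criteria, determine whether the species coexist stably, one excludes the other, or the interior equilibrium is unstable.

unstable coexistence (outcome depends on initial conditions)

Compare the nullcline intercepts: K1/α12 = 629/1.61 = 391 < K2 = 424; K2/α21 = 424/0.772 = 549 < K1 = 629.
Since both are reversed, neither can invade when rare; the interior point is a saddle.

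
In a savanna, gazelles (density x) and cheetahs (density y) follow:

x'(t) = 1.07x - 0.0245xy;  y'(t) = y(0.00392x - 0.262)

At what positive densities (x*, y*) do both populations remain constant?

Set dy/dt = 0 with y > 0: 0.00392x - 0.262 = 0, so x* = 0.262/0.00392 = 66.8.
Set dx/dt = 0 with x > 0: 1.07 - 0.0245y = 0, so y* = 1.07/0.0245 = 43.7.

x* ≈ 66.8, y* ≈ 43.7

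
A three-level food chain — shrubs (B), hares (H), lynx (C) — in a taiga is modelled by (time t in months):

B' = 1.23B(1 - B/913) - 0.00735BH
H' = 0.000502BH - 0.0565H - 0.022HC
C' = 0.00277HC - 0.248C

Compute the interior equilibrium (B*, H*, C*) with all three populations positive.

B* ≈ 425, H* ≈ 89.5, C* ≈ 7.12

From dC/dt = 0: 0.00277H* = 0.248, so H* = 89.5.
From dB/dt = 0: 1.23(1 - B*/913) = 0.00735·89.5, giving B* = 913·(1 - 0.535) = 425.
From dH/dt = 0: 0.000502·425 - 0.0565 = 0.022C*, so C* = 0.157/0.022 = 7.12.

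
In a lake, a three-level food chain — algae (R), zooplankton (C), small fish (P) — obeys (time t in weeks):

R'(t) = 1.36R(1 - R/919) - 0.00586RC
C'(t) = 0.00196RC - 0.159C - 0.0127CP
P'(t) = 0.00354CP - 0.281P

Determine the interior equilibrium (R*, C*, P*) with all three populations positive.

From dP/dt = 0: 0.00354C* = 0.281, so C* = 79.4.
From dR/dt = 0: 1.36(1 - R*/919) = 0.00586·79.4, giving R* = 919·(1 - 0.342) = 605.
From dC/dt = 0: 0.00196·605 - 0.159 = 0.0127P*, so P* = 1.03/0.0127 = 80.8.

R* ≈ 605, C* ≈ 79.4, P* ≈ 80.8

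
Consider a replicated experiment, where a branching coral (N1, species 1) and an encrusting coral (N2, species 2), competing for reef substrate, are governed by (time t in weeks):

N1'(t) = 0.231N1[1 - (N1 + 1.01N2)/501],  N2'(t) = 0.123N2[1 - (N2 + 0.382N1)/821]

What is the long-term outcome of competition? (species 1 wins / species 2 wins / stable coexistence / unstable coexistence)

species 2 excludes species 1

Compare the nullcline intercepts: K1/α12 = 501/1.01 = 496 < K2 = 821; K2/α21 = 821/0.382 = 2150 > K1 = 501.
Since the inequalities point opposite ways, species 2 can invade but species 1 cannot.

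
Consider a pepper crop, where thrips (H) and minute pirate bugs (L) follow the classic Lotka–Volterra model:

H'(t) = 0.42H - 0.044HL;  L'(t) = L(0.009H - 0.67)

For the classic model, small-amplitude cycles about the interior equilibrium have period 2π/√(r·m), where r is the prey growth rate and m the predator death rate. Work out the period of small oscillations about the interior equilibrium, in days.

Here r = 0.42 and m = 0.67, so r·m = 0.281.
ω = √0.281 = 0.53 per day, hence T = 2π/ω ≈ 11.8 days.

T ≈ 11.8 days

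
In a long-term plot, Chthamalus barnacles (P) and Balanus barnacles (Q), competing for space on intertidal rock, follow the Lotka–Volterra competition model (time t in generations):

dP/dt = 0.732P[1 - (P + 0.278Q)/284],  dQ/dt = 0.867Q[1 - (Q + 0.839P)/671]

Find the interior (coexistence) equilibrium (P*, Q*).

Setting both brackets to zero gives the nullclines P + 0.278Q = 284 and 0.839P + Q = 671.
Substituting Q = 671 - 0.839P into the first: P(1 - 0.278·0.839) = 284 - 0.278·671.
So P* = 97.5/0.767 = 127, and then Q* = 671 - 0.839·127 = 564.

P* ≈ 127, Q* ≈ 564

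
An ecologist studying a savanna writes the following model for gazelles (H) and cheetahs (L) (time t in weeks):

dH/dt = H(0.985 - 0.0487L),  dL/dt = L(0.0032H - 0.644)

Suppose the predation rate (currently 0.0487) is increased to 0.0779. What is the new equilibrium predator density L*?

L* ≈ 12.6

At the interior fixed point, setting dH/dt = 0 with H > 0 fixes L* = (prey growth rate)/(HL coefficient) — independent of the other coefficients.
With the change, L* = 0.985/0.0779 = 12.6; it falls from 20.2.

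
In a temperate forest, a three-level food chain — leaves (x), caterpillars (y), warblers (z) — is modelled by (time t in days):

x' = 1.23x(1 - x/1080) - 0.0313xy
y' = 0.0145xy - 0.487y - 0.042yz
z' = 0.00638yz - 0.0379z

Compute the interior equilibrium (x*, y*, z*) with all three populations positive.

From dz/dt = 0: 0.00638y* = 0.0379, so y* = 5.94.
From dx/dt = 0: 1.23(1 - x*/1080) = 0.0313·5.94, giving x* = 1080·(1 - 0.151) = 917.
From dy/dt = 0: 0.0145·917 - 0.487 = 0.042z*, so z* = 12.8/0.042 = 305.

x* ≈ 917, y* ≈ 5.94, z* ≈ 305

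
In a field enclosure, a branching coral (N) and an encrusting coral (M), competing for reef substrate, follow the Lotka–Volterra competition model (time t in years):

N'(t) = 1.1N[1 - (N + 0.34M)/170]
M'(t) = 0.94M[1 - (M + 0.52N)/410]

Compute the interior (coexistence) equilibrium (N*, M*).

Setting both brackets to zero gives the nullclines N + 0.34M = 170 and 0.52N + M = 410.
Substituting M = 410 - 0.52N into the first: N(1 - 0.34·0.52) = 170 - 0.34·410.
So N* = 30.6/0.823 = 37.2, and then M* = 410 - 0.52·37.2 = 391.

N* ≈ 37.2, M* ≈ 391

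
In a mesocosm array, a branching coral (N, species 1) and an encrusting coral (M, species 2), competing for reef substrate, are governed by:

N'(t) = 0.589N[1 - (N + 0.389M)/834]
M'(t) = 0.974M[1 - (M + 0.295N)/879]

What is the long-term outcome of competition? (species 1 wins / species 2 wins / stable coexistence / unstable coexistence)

stable coexistence

Compare the nullcline intercepts: K1/α12 = 834/0.389 = 2140 > K2 = 879; K2/α21 = 879/0.295 = 2980 > K1 = 834.
Since both inequalities hold, each species can invade when rare, so the interior equilibrium is stable.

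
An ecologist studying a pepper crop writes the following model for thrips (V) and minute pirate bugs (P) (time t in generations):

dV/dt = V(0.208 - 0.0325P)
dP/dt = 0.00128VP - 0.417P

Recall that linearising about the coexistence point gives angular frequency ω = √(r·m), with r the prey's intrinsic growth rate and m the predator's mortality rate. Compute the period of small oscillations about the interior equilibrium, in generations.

T ≈ 21.3 generations

Here r = 0.208 and m = 0.417, so r·m = 0.0867.
ω = √0.0867 = 0.295 per generation, hence T = 2π/ω ≈ 21.3 generations.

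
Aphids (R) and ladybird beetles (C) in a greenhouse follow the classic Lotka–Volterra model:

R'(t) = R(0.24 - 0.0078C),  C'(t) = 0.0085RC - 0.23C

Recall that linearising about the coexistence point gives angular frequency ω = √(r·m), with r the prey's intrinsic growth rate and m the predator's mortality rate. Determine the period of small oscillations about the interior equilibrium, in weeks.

Here r = 0.24 and m = 0.23, so r·m = 0.0552.
ω = √0.0552 = 0.235 per week, hence T = 2π/ω ≈ 26.7 weeks.

T ≈ 26.7 weeks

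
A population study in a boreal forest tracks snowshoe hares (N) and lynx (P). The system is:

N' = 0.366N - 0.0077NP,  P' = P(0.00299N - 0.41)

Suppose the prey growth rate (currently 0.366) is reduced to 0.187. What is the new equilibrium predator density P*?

At the interior fixed point, setting dN/dt = 0 with N > 0 fixes P* = (prey growth rate)/(NP coefficient) — independent of the other coefficients.
With the change, P* = 0.187/0.0077 = 24.3; it falls from 47.5.

P* ≈ 24.3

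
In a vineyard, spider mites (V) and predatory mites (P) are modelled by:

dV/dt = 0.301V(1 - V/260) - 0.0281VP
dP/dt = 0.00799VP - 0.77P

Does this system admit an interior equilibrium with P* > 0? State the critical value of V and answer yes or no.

The predator equation gives dP/dt > 0 only when V > 0.77/0.00799 = 96.4.
Without the predator, V → K = 260. Since 260 > 96.4, the predator can invade and persist.

Threshold V = 96.4; K > 96.4, so yes, the predator persists.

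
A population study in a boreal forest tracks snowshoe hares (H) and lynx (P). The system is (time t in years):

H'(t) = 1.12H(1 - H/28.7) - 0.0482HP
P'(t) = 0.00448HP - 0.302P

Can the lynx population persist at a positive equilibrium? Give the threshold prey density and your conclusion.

The predator equation gives dP/dt > 0 only when H > 0.302/0.00448 = 67.4.
Without the predator, H → K = 28.7. Since 28.7 < 67.4, the predator cannot invade.

Threshold H = 67.4; K < 67.4, so no, the predator goes extinct.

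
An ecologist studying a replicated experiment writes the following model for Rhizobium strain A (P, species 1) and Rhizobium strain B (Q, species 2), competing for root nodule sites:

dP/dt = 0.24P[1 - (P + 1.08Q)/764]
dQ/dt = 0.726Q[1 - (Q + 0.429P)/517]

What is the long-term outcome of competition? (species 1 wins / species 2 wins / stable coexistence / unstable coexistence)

stable coexistence

Compare the nullcline intercepts: K1/α12 = 764/1.08 = 707 > K2 = 517; K2/α21 = 517/0.429 = 1210 > K1 = 764.
Since both inequalities hold, each species can invade when rare, so the interior equilibrium is stable.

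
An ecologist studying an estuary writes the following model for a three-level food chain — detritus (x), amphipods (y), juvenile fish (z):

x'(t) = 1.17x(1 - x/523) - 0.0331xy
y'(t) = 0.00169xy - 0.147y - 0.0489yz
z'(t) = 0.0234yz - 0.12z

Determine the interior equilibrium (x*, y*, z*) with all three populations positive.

From dz/dt = 0: 0.0234y* = 0.12, so y* = 5.13.
From dx/dt = 0: 1.17(1 - x*/523) = 0.0331·5.13, giving x* = 523·(1 - 0.145) = 447.
From dy/dt = 0: 0.00169·447 - 0.147 = 0.0489z*, so z* = 0.609/0.0489 = 12.4.

x* ≈ 447, y* ≈ 5.13, z* ≈ 12.4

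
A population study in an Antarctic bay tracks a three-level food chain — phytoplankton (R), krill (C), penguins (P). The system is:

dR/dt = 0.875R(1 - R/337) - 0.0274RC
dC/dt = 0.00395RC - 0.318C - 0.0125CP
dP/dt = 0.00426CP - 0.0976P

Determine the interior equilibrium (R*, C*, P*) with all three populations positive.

R* ≈ 95.2, C* ≈ 22.9, P* ≈ 4.65

From dP/dt = 0: 0.00426C* = 0.0976, so C* = 22.9.
From dR/dt = 0: 0.875(1 - R*/337) = 0.0274·22.9, giving R* = 337·(1 - 0.717) = 95.2.
From dC/dt = 0: 0.00395·95.2 - 0.318 = 0.0125P*, so P* = 0.0581/0.0125 = 4.65.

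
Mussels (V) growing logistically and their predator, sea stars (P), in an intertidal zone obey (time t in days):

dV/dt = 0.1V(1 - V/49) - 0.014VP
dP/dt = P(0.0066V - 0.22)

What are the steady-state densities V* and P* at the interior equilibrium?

From dP/dt = 0 with P > 0: 0.0066V* = 0.22, so V* = 33.3.
Substitute into dV/dt = 0: 0.1(1 - 33.3/49) = 0.014P*.
The bracket is 0.32, giving P* = 0.032/0.014 = 2.28.

V* ≈ 33.3, P* ≈ 2.28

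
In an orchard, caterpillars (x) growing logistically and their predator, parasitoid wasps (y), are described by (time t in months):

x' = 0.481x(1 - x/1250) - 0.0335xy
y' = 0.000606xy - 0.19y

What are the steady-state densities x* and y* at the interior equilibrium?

x* ≈ 314, y* ≈ 10.8

From dy/dt = 0 with y > 0: 0.000606x* = 0.19, so x* = 314.
Substitute into dx/dt = 0: 0.481(1 - 314/1250) = 0.0335y*.
The bracket is 0.749, giving y* = 0.36/0.0335 = 10.8.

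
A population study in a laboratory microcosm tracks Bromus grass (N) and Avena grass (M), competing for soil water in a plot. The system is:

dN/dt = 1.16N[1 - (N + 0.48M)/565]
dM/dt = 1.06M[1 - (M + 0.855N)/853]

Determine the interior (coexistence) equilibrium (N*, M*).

Setting both brackets to zero gives the nullclines N + 0.48M = 565 and 0.855N + M = 853.
Substituting M = 853 - 0.855N into the first: N(1 - 0.48·0.855) = 565 - 0.48·853.
So N* = 156/0.59 = 264, and then M* = 853 - 0.855·264 = 627.

N* ≈ 264, M* ≈ 627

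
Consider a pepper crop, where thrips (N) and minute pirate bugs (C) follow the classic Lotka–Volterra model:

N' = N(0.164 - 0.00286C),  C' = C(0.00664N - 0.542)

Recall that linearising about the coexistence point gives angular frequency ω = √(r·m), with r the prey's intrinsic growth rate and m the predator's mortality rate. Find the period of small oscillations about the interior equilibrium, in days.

Here r = 0.164 and m = 0.542, so r·m = 0.0889.
ω = √0.0889 = 0.298 per day, hence T = 2π/ω ≈ 21.1 days.

T ≈ 21.1 days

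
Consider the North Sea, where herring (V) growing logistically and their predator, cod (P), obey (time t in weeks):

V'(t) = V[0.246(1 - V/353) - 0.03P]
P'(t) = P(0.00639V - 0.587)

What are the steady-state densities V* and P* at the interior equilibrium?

From dP/dt = 0 with P > 0: 0.00639V* = 0.587, so V* = 91.9.
Substitute into dV/dt = 0: 0.246(1 - 91.9/353) = 0.03P*.
The bracket is 0.74, giving P* = 0.182/0.03 = 6.07.

V* ≈ 91.9, P* ≈ 6.07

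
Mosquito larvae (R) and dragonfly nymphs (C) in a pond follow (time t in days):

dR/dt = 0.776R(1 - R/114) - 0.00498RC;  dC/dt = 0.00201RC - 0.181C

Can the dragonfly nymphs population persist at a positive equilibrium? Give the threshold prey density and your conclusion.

The predator equation gives dC/dt > 0 only when R > 0.181/0.00201 = 90.
Without the predator, R → K = 114. Since 114 > 90, the predator can invade and persist.

Threshold R = 90; K > 90, so yes, the predator persists.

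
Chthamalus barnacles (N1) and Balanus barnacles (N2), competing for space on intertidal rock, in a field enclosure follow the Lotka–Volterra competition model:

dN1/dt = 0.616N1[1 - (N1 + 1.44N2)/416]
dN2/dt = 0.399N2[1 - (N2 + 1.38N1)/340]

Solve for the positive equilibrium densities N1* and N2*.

Setting both brackets to zero gives the nullclines N1 + 1.44N2 = 416 and 1.38N1 + N2 = 340.
Substituting N2 = 340 - 1.38N1 into the first: N1(1 - 1.44·1.38) = 416 - 1.44·340.
So N1* = -73.6/-0.987 = 74.6, and then N2* = 340 - 1.38·74.6 = 237.

N1* ≈ 74.6, N2* ≈ 237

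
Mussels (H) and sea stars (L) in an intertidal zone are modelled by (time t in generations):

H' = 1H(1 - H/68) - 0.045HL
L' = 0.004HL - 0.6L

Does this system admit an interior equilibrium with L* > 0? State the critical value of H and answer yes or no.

The predator equation gives dL/dt > 0 only when H > 0.6/0.004 = 150.
Without the predator, H → K = 68. Since 68 < 150, the predator cannot invade.

Threshold H = 150; K < 150, so no, the predator goes extinct.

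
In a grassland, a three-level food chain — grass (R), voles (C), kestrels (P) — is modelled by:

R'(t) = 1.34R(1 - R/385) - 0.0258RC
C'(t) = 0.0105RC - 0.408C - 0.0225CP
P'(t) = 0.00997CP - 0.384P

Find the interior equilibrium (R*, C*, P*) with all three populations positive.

From dP/dt = 0: 0.00997C* = 0.384, so C* = 38.5.
From dR/dt = 0: 1.34(1 - R*/385) = 0.0258·38.5, giving R* = 385·(1 - 0.742) = 99.5.
From dC/dt = 0: 0.0105·99.5 - 0.408 = 0.0225P*, so P* = 0.637/0.0225 = 28.3.

R* ≈ 99.5, C* ≈ 38.5, P* ≈ 28.3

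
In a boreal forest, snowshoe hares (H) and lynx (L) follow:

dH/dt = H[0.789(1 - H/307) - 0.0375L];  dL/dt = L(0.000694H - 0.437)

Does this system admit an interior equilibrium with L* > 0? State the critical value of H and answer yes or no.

The predator equation gives dL/dt > 0 only when H > 0.437/0.000694 = 630.
Without the predator, H → K = 307. Since 307 < 630, the predator cannot invade.

Threshold H = 630; K < 630, so no, the predator goes extinct.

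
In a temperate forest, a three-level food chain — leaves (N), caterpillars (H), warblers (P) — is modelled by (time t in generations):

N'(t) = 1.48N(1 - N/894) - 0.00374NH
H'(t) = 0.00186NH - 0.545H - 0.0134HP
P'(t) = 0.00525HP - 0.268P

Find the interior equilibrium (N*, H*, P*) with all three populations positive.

From dP/dt = 0: 0.00525H* = 0.268, so H* = 51.
From dN/dt = 0: 1.48(1 - N*/894) = 0.00374·51, giving N* = 894·(1 - 0.129) = 779.
From dH/dt = 0: 0.00186·779 - 0.545 = 0.0134P*, so P* = 0.903/0.0134 = 67.4.

N* ≈ 779, H* ≈ 51, P* ≈ 67.4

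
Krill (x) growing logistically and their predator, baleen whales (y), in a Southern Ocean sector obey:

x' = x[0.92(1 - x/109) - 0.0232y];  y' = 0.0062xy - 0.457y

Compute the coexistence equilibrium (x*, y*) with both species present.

From dy/dt = 0 with y > 0: 0.0062x* = 0.457, so x* = 73.7.
Substitute into dx/dt = 0: 0.92(1 - 73.7/109) = 0.0232y*.
The bracket is 0.324, giving y* = 0.298/0.0232 = 12.8.

x* ≈ 73.7, y* ≈ 12.8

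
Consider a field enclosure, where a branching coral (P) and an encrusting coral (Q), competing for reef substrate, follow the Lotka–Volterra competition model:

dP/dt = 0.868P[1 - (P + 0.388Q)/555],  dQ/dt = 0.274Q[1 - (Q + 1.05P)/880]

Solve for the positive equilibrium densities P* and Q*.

P* ≈ 360, Q* ≈ 502

Setting both brackets to zero gives the nullclines P + 0.388Q = 555 and 1.05P + Q = 880.
Substituting Q = 880 - 1.05P into the first: P(1 - 0.388·1.05) = 555 - 0.388·880.
So P* = 214/0.593 = 360, and then Q* = 880 - 1.05·360 = 502.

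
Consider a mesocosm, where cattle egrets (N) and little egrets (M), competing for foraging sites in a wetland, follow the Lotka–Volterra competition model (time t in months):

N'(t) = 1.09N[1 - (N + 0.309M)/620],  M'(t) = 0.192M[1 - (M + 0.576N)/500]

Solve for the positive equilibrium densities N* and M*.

N* ≈ 566, M* ≈ 174

Setting both brackets to zero gives the nullclines N + 0.309M = 620 and 0.576N + M = 500.
Substituting M = 500 - 0.576N into the first: N(1 - 0.309·0.576) = 620 - 0.309·500.
So N* = 466/0.822 = 566, and then M* = 500 - 0.576·566 = 174.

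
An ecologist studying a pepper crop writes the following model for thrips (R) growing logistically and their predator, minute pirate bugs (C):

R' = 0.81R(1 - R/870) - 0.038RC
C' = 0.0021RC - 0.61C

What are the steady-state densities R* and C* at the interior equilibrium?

R* ≈ 290, C* ≈ 14.2

From dC/dt = 0 with C > 0: 0.0021R* = 0.61, so R* = 290.
Substitute into dR/dt = 0: 0.81(1 - 290/870) = 0.038C*.
The bracket is 0.666, giving C* = 0.54/0.038 = 14.2.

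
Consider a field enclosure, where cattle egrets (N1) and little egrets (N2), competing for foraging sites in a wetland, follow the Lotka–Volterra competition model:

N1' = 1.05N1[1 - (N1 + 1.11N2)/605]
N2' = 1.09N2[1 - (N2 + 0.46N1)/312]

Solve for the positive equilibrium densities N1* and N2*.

N1* ≈ 529, N2* ≈ 68.9

Setting both brackets to zero gives the nullclines N1 + 1.11N2 = 605 and 0.46N1 + N2 = 312.
Substituting N2 = 312 - 0.46N1 into the first: N1(1 - 1.11·0.46) = 605 - 1.11·312.
So N1* = 259/0.489 = 529, and then N2* = 312 - 0.46·529 = 68.9.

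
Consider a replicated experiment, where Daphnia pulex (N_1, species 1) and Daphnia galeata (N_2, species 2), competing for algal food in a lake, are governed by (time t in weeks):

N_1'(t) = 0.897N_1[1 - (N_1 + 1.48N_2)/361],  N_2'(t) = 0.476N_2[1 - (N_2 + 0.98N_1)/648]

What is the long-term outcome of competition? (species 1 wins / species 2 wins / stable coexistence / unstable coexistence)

Compare the nullcline intercepts: K1/α12 = 361/1.48 = 244 < K2 = 648; K2/α21 = 648/0.98 = 661 > K1 = 361.
Since the inequalities point opposite ways, species 2 can invade but species 1 cannot.

species 2 excludes species 1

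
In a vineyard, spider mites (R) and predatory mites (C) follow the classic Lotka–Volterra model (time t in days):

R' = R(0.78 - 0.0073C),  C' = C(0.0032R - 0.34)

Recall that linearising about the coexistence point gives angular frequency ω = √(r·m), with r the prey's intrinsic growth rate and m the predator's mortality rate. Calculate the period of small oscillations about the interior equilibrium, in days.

T ≈ 12.2 days

Here r = 0.78 and m = 0.34, so r·m = 0.265.
ω = √0.265 = 0.515 per day, hence T = 2π/ω ≈ 12.2 days.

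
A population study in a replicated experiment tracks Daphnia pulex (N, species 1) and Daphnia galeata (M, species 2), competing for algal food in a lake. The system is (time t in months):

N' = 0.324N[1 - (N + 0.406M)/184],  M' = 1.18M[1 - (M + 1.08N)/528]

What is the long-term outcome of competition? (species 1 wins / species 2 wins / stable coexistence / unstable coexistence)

species 2 excludes species 1

Compare the nullcline intercepts: K1/α12 = 184/0.406 = 453 < K2 = 528; K2/α21 = 528/1.08 = 489 > K1 = 184.
Since the inequalities point opposite ways, species 2 can invade but species 1 cannot.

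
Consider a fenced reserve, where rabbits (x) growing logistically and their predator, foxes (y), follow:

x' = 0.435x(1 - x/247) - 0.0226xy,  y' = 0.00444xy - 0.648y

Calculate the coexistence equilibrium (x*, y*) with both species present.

From dy/dt = 0 with y > 0: 0.00444x* = 0.648, so x* = 146.
Substitute into dx/dt = 0: 0.435(1 - 146/247) = 0.0226y*.
The bracket is 0.409, giving y* = 0.178/0.0226 = 7.87.

x* ≈ 146, y* ≈ 7.87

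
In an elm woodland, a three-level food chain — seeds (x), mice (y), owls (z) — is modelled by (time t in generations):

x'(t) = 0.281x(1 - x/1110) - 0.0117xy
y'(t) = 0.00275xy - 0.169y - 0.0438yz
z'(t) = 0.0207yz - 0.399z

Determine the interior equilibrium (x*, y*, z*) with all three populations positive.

From dz/dt = 0: 0.0207y* = 0.399, so y* = 19.3.
From dx/dt = 0: 0.281(1 - x*/1110) = 0.0117·19.3, giving x* = 1110·(1 - 0.803) = 219.
From dy/dt = 0: 0.00275·219 - 0.169 = 0.0438z*, so z* = 0.434/0.0438 = 9.9.

x* ≈ 219, y* ≈ 19.3, z* ≈ 9.9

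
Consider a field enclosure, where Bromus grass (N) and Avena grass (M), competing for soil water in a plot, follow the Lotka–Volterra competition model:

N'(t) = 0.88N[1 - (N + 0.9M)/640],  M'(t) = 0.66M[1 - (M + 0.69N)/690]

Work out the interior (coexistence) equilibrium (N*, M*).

N* ≈ 50.1, M* ≈ 655

Setting both brackets to zero gives the nullclines N + 0.9M = 640 and 0.69N + M = 690.
Substituting M = 690 - 0.69N into the first: N(1 - 0.9·0.69) = 640 - 0.9·690.
So N* = 19/0.379 = 50.1, and then M* = 690 - 0.69·50.1 = 655.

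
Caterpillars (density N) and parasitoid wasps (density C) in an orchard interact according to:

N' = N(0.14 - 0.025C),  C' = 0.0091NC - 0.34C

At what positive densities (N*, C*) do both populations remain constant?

N* ≈ 37.4, C* ≈ 5.6

Set dC/dt = 0 with C > 0: 0.0091N - 0.34 = 0, so N* = 0.34/0.0091 = 37.4.
Set dN/dt = 0 with N > 0: 0.14 - 0.025C = 0, so C* = 0.14/0.025 = 5.6.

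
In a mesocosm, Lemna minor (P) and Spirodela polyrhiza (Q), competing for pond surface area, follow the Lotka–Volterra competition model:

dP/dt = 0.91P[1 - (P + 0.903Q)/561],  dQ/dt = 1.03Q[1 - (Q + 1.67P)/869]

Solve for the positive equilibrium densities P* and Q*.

P* ≈ 440, Q* ≈ 134

Setting both brackets to zero gives the nullclines P + 0.903Q = 561 and 1.67P + Q = 869.
Substituting Q = 869 - 1.67P into the first: P(1 - 0.903·1.67) = 561 - 0.903·869.
So P* = -224/-0.508 = 440, and then Q* = 869 - 1.67·440 = 134.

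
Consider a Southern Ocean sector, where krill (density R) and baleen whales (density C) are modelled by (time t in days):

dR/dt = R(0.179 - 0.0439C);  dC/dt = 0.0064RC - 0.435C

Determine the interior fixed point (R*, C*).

Set dC/dt = 0 with C > 0: 0.0064R - 0.435 = 0, so R* = 0.435/0.0064 = 68.
Set dR/dt = 0 with R > 0: 0.179 - 0.0439C = 0, so C* = 0.179/0.0439 = 4.08.

R* ≈ 68, C* ≈ 4.08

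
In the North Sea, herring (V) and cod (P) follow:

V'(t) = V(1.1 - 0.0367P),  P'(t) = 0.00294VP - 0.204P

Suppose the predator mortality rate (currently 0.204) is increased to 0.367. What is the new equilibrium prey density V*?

V* ≈ 125

At the interior fixed point, setting dP/dt = 0 with P > 0 fixes V* = (predator death rate)/(VP coefficient) — independent of the other coefficients.
With the change, V* = 0.367/0.00294 = 125; it rises from 69.4.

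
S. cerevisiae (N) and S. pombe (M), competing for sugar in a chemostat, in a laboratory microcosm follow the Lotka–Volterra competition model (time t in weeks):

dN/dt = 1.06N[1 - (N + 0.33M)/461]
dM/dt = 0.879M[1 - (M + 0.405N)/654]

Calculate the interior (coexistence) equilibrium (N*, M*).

N* ≈ 283, M* ≈ 539

Setting both brackets to zero gives the nullclines N + 0.33M = 461 and 0.405N + M = 654.
Substituting M = 654 - 0.405N into the first: N(1 - 0.33·0.405) = 461 - 0.33·654.
So N* = 245/0.866 = 283, and then M* = 654 - 0.405·283 = 539.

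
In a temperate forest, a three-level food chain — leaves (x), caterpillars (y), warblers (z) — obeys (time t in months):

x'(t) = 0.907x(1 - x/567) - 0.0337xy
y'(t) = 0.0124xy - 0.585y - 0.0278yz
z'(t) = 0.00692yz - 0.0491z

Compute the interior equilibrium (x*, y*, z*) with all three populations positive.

From dz/dt = 0: 0.00692y* = 0.0491, so y* = 7.1.
From dx/dt = 0: 0.907(1 - x*/567) = 0.0337·7.1, giving x* = 567·(1 - 0.264) = 418.
From dy/dt = 0: 0.0124·418 - 0.585 = 0.0278z*, so z* = 4.59/0.0278 = 165.

x* ≈ 418, y* ≈ 7.1, z* ≈ 165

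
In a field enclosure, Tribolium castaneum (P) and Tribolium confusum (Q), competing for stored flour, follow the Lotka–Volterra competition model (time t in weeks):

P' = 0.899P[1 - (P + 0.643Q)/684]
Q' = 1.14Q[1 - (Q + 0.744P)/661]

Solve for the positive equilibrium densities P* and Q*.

Setting both brackets to zero gives the nullclines P + 0.643Q = 684 and 0.744P + Q = 661.
Substituting Q = 661 - 0.744P into the first: P(1 - 0.643·0.744) = 684 - 0.643·661.
So P* = 259/0.522 = 496, and then Q* = 661 - 0.744·496 = 292.

P* ≈ 496, Q* ≈ 292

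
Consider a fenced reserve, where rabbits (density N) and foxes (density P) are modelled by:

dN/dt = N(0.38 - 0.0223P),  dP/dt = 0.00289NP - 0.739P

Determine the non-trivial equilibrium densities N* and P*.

N* ≈ 256, P* ≈ 17

Set dP/dt = 0 with P > 0: 0.00289N - 0.739 = 0, so N* = 0.739/0.00289 = 256.
Set dN/dt = 0 with N > 0: 0.38 - 0.0223P = 0, so P* = 0.38/0.0223 = 17.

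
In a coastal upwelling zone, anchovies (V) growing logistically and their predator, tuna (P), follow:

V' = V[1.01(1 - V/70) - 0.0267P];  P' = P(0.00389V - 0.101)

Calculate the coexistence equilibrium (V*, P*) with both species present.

From dP/dt = 0 with P > 0: 0.00389V* = 0.101, so V* = 26.
Substitute into dV/dt = 0: 1.01(1 - 26/70) = 0.0267P*.
The bracket is 0.629, giving P* = 0.635/0.0267 = 23.8.

V* ≈ 26, P* ≈ 23.8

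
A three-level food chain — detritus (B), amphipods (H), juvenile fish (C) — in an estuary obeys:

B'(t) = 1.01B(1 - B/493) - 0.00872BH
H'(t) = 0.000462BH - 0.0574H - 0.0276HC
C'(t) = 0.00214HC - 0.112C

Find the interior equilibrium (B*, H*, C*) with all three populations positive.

From dC/dt = 0: 0.00214H* = 0.112, so H* = 52.3.
From dB/dt = 0: 1.01(1 - B*/493) = 0.00872·52.3, giving B* = 493·(1 - 0.452) = 270.
From dH/dt = 0: 0.000462·270 - 0.0574 = 0.0276C*, so C* = 0.0674/0.0276 = 2.44.

B* ≈ 270, H* ≈ 52.3, C* ≈ 2.44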